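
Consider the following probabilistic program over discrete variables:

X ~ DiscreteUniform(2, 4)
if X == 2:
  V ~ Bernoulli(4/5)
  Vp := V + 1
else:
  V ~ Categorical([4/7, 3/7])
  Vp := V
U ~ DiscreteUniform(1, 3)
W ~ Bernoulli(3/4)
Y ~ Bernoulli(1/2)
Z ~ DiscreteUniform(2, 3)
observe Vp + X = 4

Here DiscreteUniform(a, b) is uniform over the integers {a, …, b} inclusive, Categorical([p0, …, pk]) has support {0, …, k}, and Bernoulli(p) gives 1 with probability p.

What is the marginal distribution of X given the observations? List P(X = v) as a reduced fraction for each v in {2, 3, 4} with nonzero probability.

Enumerate traces; 72 have nonzero weight after conditioning:
  (X=2, V=1, U=1, W=0, Y=0, Z=2) weight 1/180
  (X=2, V=1, U=1, W=0, Y=0, Z=3) weight 1/180
  (X=2, V=1, U=1, W=0, Y=1, Z=2) weight 1/180
  (X=2, V=1, U=1, W=0, Y=1, Z=3) weight 1/180
  (X=2, V=1, U=1, W=1, Y=0, Z=2) weight 1/60
  (X=2, V=1, U=1, W=1, Y=0, Z=3) weight 1/60
  (X=2, V=1, U=1, W=1, Y=1, Z=2) weight 1/60
  (X=2, V=1, U=1, W=1, Y=1, Z=3) weight 1/60
  (X=3, V=1, U=1, W=0, Y=0, Z=2) weight 1/336
  (X=4, V=0, U=1, W=0, Y=0, Z=2) weight 1/252
  … 62 more
Group by X:
  weight(X=2) = 4/15
  weight(X=3) = 1/7
  weight(X=4) = 4/21
Total weight = 4/15 + 1/7 + 4/21 = 3/5
P(X=2 | obs) = 4/15 / 3/5 = 4/9
P(X=3 | obs) = 1/7 / 3/5 = 5/21
P(X=4 | obs) = 4/21 / 3/5 = 20/63

P(X=2) = 4/9, P(X=3) = 5/21, P(X=4) = 20/63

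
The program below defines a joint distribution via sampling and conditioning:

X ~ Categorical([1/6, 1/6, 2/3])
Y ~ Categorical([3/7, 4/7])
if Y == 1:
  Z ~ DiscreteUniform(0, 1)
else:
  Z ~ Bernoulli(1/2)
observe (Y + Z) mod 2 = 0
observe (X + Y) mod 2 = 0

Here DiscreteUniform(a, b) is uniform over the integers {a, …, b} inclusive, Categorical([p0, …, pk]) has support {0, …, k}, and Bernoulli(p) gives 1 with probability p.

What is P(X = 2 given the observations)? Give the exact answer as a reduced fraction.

Enumerate traces; 3 have nonzero weight after conditioning:
  (X=0, Y=0, Z=0) weight 1/28
  (X=1, Y=1, Z=1) weight 1/21
  (X=2, Y=0, Z=0) weight 1/7
Group by X:
  weight(X=0) = 1/28
  weight(X=1) = 1/21
  weight(X=2) = 1/7
Total weight = 1/28 + 1/21 + 1/7 = 19/84
P(X=0 | obs) = 1/28 / 19/84 = 3/19
P(X=1 | obs) = 1/21 / 19/84 = 4/19
P(X=2 | obs) = 1/7 / 19/84 = 12/19

P(X = 2 | obs) = 12/19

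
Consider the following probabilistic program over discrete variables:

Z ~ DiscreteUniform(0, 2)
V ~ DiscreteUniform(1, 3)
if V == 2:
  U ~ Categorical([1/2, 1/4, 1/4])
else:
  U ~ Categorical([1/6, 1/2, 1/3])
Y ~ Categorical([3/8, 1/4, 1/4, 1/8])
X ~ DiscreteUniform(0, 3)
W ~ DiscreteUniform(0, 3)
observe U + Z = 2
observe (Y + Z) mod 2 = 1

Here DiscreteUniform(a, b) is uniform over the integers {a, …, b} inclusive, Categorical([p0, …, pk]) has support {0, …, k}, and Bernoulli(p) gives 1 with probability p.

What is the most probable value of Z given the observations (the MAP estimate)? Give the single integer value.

argmax_v P(Z = v | obs) = 1

Enumerate traces; 288 have nonzero weight after conditioning:
  (Z=0, V=1, U=2, Y=1, X=0, W=0) weight 1/1728
  (Z=0, V=1, U=2, Y=1, X=0, W=1) weight 1/1728
  (Z=0, V=1, U=2, Y=1, X=0, W=2) weight 1/1728
  (Z=0, V=1, U=2, Y=1, X=0, W=3) weight 1/1728
  (Z=0, V=1, U=2, Y=1, X=1, W=0) weight 1/1728
  (Z=0, V=1, U=2, Y=1, X=1, W=1) weight 1/1728
  (Z=0, V=1, U=2, Y=1, X=1, W=2) weight 1/1728
  (Z=0, V=1, U=2, Y=1, X=1, W=3) weight 1/1728
  (Z=1, V=1, U=1, Y=0, X=0, W=0) weight 1/768
  (Z=2, V=1, U=0, Y=1, X=0, W=0) weight 1/3456
  … 278 more
Group by Z:
  weight(Z=0) = 11/288
  weight(Z=1) = 25/288
  weight(Z=2) = 5/144
Total weight = 11/288 + 25/288 + 5/144 = 23/144
P(Z=0 | obs) = 11/288 / 23/144 = 11/46
P(Z=1 | obs) = 25/288 / 23/144 = 25/46
P(Z=2 | obs) = 5/144 / 23/144 = 5/23
argmax = 1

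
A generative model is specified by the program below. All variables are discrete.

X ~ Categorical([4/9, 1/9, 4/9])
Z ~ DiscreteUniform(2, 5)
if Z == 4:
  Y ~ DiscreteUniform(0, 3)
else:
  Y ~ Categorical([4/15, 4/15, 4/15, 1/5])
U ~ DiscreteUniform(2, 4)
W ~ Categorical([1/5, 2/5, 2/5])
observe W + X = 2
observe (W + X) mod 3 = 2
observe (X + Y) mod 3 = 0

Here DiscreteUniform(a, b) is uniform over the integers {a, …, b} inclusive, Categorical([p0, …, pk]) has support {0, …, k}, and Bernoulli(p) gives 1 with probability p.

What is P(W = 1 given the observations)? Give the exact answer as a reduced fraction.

Enumerate traces; 48 have nonzero weight after conditioning:
  (X=0, Z=2, Y=0, U=2, W=2) weight 8/2025
  (X=0, Z=2, Y=0, U=3, W=2) weight 8/2025
  (X=0, Z=2, Y=0, U=4, W=2) weight 8/2025
  (X=0, Z=2, Y=3, U=2, W=2) weight 2/675
  (X=0, Z=2, Y=3, U=3, W=2) weight 2/675
  (X=0, Z=2, Y=3, U=4, W=2) weight 2/675
  (X=0, Z=3, Y=0, U=2, W=2) weight 8/2025
  (X=0, Z=3, Y=0, U=3, W=2) weight 8/2025
  (X=1, Z=2, Y=2, U=2, W=1) weight 2/2025
  (X=2, Z=2, Y=1, U=2, W=0) weight 4/2025
  … 38 more
Group by W:
  weight(W=0) = 7/300
  weight(W=1) = 7/600
  weight(W=2) = 19/225
Total weight = 7/300 + 7/600 + 19/225 = 43/360
P(W=0 | obs) = 7/300 / 43/360 = 42/215
P(W=1 | obs) = 7/600 / 43/360 = 21/215
P(W=2 | obs) = 19/225 / 43/360 = 152/215

P(W = 1 | obs) = 21/215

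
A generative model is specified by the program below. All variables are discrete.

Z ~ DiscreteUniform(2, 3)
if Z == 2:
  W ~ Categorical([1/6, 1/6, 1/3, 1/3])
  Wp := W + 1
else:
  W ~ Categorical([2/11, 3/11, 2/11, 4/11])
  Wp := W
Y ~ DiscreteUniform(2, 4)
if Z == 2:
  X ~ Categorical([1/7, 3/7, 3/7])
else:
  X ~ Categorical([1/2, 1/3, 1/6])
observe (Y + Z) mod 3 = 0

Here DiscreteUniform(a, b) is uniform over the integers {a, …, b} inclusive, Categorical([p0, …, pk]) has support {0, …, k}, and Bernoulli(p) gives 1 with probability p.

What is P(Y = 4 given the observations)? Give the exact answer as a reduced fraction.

P(Y = 4 | obs) = 1/2

Enumerate traces; 24 have nonzero weight after conditioning:
  (Z=2, W=0, Y=4, X=0) weight 1/252
  (Z=2, W=0, Y=4, X=1) weight 1/84
  (Z=2, W=0, Y=4, X=2) weight 1/84
  (Z=2, W=1, Y=4, X=0) weight 1/252
  (Z=2, W=1, Y=4, X=1) weight 1/84
  (Z=2, W=1, Y=4, X=2) weight 1/84
  (Z=2, W=2, Y=4, X=0) weight 1/126
  (Z=2, W=2, Y=4, X=1) weight 1/42
  (Z=3, W=0, Y=3, X=0) weight 1/66
  … 15 more
Group by Y:
  weight(Y=3) = 1/6
  weight(Y=4) = 1/6
Total weight = 1/6 + 1/6 = 1/3
P(Y=3 | obs) = 1/6 / 1/3 = 1/2
P(Y=4 | obs) = 1/6 / 1/3 = 1/2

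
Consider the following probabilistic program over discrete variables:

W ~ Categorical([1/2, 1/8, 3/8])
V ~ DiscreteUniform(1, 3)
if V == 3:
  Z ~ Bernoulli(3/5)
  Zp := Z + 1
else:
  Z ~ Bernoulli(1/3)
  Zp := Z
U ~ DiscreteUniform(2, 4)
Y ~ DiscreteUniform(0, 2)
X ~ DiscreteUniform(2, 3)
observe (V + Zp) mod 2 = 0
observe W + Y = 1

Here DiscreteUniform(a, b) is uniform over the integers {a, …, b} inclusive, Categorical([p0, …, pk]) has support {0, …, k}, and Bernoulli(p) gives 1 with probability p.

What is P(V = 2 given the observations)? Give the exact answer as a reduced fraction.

P(V = 2 | obs) = 10/21

Enumerate traces; 36 have nonzero weight after conditioning:
  (W=0, V=1, Z=1, U=2, Y=1, X=2) weight 1/324
  (W=0, V=1, Z=1, U=2, Y=1, X=3) weight 1/324
  (W=0, V=1, Z=1, U=3, Y=1, X=2) weight 1/324
  (W=0, V=1, Z=1, U=3, Y=1, X=3) weight 1/324
  (W=0, V=1, Z=1, U=4, Y=1, X=2) weight 1/324
  (W=0, V=1, Z=1, U=4, Y=1, X=3) weight 1/324
  (W=0, V=2, Z=0, U=2, Y=1, X=2) weight 1/162
  (W=0, V=2, Z=0, U=2, Y=1, X=3) weight 1/162
  (W=0, V=3, Z=0, U=2, Y=1, X=2) weight 1/270
  … 27 more
Group by V:
  weight(V=1) = 5/216
  weight(V=2) = 5/108
  weight(V=3) = 1/36
Total weight = 5/216 + 5/108 + 1/36 = 7/72
P(V=1 | obs) = 5/216 / 7/72 = 5/21
P(V=2 | obs) = 5/108 / 7/72 = 10/21
P(V=3 | obs) = 1/36 / 7/72 = 2/7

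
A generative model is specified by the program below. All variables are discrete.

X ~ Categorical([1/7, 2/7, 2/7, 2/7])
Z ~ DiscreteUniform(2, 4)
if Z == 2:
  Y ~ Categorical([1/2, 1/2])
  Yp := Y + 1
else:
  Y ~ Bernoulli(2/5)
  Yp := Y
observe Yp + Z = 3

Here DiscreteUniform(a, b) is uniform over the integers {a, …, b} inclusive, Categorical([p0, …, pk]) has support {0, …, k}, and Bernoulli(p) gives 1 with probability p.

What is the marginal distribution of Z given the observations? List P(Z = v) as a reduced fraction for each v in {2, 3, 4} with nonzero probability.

P(Z=2) = 5/11, P(Z=3) = 6/11

Enumerate traces; 8 have nonzero weight after conditioning:
  (X=0, Z=2, Y=0) weight 1/42
  (X=0, Z=3, Y=0) weight 1/35
  (X=1, Z=2, Y=0) weight 1/21
  (X=1, Z=3, Y=0) weight 2/35
  (X=2, Z=2, Y=0) weight 1/21
  (X=2, Z=3, Y=0) weight 2/35
  (X=3, Z=2, Y=0) weight 1/21
  (X=3, Z=3, Y=0) weight 2/35
Group by Z:
  weight(Z=2) = 1/6
  weight(Z=3) = 1/5
Total weight = 1/6 + 1/5 = 11/30
P(Z=2 | obs) = 1/6 / 11/30 = 5/11
P(Z=3 | obs) = 1/5 / 11/30 = 6/11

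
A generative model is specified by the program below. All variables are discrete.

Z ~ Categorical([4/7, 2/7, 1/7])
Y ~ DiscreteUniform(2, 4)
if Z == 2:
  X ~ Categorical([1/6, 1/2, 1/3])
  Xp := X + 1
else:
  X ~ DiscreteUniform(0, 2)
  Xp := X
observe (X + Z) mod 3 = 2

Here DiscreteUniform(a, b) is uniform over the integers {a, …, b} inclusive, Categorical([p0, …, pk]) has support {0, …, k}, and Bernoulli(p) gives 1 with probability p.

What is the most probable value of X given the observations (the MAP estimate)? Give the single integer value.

argmax_v P(X = v | obs) = 2

Enumerate traces; 9 have nonzero weight after conditioning:
  (Z=0, Y=2, X=2) weight 4/63
  (Z=0, Y=3, X=2) weight 4/63
  (Z=0, Y=4, X=2) weight 4/63
  (Z=1, Y=2, X=1) weight 2/63
  (Z=1, Y=3, X=1) weight 2/63
  (Z=1, Y=4, X=1) weight 2/63
  (Z=2, Y=2, X=0) weight 1/126
  (Z=2, Y=3, X=0) weight 1/126
  … 1 more
Group by X:
  weight(X=0) = 1/42
  weight(X=1) = 2/21
  weight(X=2) = 4/21
Total weight = 1/42 + 2/21 + 4/21 = 13/42
P(X=0 | obs) = 1/42 / 13/42 = 1/13
P(X=1 | obs) = 2/21 / 13/42 = 4/13
P(X=2 | obs) = 4/21 / 13/42 = 8/13
argmax = 2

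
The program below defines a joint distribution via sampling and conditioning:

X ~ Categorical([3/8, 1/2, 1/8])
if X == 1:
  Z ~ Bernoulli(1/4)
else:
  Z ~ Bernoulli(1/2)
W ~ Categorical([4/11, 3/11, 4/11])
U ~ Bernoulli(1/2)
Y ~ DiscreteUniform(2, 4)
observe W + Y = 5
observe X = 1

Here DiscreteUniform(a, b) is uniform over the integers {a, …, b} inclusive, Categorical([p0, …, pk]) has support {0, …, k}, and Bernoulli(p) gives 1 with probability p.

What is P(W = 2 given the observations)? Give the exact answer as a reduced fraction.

Enumerate traces; 8 have nonzero weight after conditioning:
  (X=1, Z=0, W=1, U=0, Y=4) weight 3/176
  (X=1, Z=0, W=1, U=1, Y=4) weight 3/176
  (X=1, Z=0, W=2, U=0, Y=3) weight 1/44
  (X=1, Z=0, W=2, U=1, Y=3) weight 1/44
  (X=1, Z=1, W=1, U=0, Y=4) weight 1/176
  (X=1, Z=1, W=1, U=1, Y=4) weight 1/176
  (X=1, Z=1, W=2, U=0, Y=3) weight 1/132
  (X=1, Z=1, W=2, U=1, Y=3) weight 1/132
Group by W:
  weight(W=1) = 1/22
  weight(W=2) = 2/33
Total weight = 1/22 + 2/33 = 7/66
P(W=1 | obs) = 1/22 / 7/66 = 3/7
P(W=2 | obs) = 2/33 / 7/66 = 4/7

P(W = 2 | obs) = 4/7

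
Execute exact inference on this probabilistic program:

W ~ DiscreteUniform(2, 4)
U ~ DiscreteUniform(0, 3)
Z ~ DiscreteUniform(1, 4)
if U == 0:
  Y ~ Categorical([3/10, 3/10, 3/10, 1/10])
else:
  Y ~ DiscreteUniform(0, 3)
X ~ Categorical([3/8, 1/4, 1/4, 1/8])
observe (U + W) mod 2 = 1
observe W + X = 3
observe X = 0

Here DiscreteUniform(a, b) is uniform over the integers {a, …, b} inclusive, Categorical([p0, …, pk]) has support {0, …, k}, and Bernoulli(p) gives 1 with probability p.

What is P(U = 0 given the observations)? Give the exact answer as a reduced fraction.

Enumerate traces; 32 have nonzero weight after conditioning:
  (W=3, U=0, Z=1, Y=0, X=0) weight 3/1280
  (W=3, U=0, Z=1, Y=1, X=0) weight 3/1280
  (W=3, U=0, Z=1, Y=2, X=0) weight 3/1280
  (W=3, U=0, Z=1, Y=3, X=0) weight 1/1280
  (W=3, U=0, Z=2, Y=0, X=0) weight 3/1280
  (W=3, U=0, Z=2, Y=1, X=0) weight 3/1280
  (W=3, U=0, Z=2, Y=2, X=0) weight 3/1280
  (W=3, U=0, Z=2, Y=3, X=0) weight 1/1280
  (W=3, U=2, Z=1, Y=0, X=0) weight 1/512
  … 23 more
Group by U:
  weight(U=0) = 1/32
  weight(U=2) = 1/32
Total weight = 1/32 + 1/32 = 1/16
P(U=0 | obs) = 1/32 / 1/16 = 1/2
P(U=2 | obs) = 1/32 / 1/16 = 1/2

P(U = 0 | obs) = 1/2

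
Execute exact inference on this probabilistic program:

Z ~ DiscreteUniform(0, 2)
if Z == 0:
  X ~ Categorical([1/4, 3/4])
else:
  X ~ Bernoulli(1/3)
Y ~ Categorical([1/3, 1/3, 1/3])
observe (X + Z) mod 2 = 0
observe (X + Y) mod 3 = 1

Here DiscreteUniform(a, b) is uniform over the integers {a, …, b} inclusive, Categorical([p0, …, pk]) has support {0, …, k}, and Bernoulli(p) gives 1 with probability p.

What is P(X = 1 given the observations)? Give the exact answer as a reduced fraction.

P(X = 1 | obs) = 4/15

Enumerate traces; 3 have nonzero weight after conditioning:
  (Z=0, X=0, Y=1) weight 1/36
  (Z=1, X=1, Y=0) weight 1/27
  (Z=2, X=0, Y=1) weight 2/27
Group by X:
  weight(X=0) = 11/108
  weight(X=1) = 1/27
Total weight = 11/108 + 1/27 = 5/36
P(X=0 | obs) = 11/108 / 5/36 = 11/15
P(X=1 | obs) = 1/27 / 5/36 = 4/15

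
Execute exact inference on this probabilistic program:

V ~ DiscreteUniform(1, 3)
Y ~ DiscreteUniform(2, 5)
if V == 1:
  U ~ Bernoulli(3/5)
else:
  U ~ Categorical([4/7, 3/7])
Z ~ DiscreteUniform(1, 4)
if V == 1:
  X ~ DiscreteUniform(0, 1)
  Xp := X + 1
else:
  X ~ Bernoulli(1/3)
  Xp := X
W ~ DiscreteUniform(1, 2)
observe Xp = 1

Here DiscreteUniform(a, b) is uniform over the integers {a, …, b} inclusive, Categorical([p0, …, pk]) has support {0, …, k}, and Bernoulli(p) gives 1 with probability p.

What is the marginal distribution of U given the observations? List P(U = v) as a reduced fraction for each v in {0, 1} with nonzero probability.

Enumerate traces; 192 have nonzero weight after conditioning:
  (V=1, Y=2, U=0, Z=1, X=0, W=1) weight 1/480
  (V=1, Y=2, U=0, Z=1, X=0, W=2) weight 1/480
  (V=1, Y=2, U=0, Z=2, X=0, W=1) weight 1/480
  (V=1, Y=2, U=0, Z=2, X=0, W=2) weight 1/480
  (V=1, Y=2, U=0, Z=3, X=0, W=1) weight 1/480
  (V=1, Y=2, U=0, Z=3, X=0, W=2) weight 1/480
  (V=1, Y=2, U=0, Z=4, X=0, W=1) weight 1/480
  (V=1, Y=2, U=0, Z=4, X=0, W=2) weight 1/480
  (V=1, Y=2, U=1, Z=1, X=0, W=1) weight 1/320
  … 183 more
Group by U:
  weight(U=0) = 61/315
  weight(U=1) = 41/210
Total weight = 61/315 + 41/210 = 7/18
P(U=0 | obs) = 61/315 / 7/18 = 122/245
P(U=1 | obs) = 41/210 / 7/18 = 123/245

P(U=0) = 122/245, P(U=1) = 123/245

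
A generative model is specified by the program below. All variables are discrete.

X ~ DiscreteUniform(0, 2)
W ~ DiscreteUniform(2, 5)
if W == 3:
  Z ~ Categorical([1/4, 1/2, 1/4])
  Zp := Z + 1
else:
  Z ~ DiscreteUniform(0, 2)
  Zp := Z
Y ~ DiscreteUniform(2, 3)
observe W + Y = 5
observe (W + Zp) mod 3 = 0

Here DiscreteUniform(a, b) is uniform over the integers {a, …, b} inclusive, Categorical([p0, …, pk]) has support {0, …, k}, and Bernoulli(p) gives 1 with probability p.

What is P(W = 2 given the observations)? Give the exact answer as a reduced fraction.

P(W = 2 | obs) = 4/7

Enumerate traces; 6 have nonzero weight after conditioning:
  (X=0, W=2, Z=1, Y=3) weight 1/72
  (X=0, W=3, Z=2, Y=2) weight 1/96
  (X=1, W=2, Z=1, Y=3) weight 1/72
  (X=1, W=3, Z=2, Y=2) weight 1/96
  (X=2, W=2, Z=1, Y=3) weight 1/72
  (X=2, W=3, Z=2, Y=2) weight 1/96
Group by W:
  weight(W=2) = 1/24
  weight(W=3) = 1/32
Total weight = 1/24 + 1/32 = 7/96
P(W=2 | obs) = 1/24 / 7/96 = 4/7
P(W=3 | obs) = 1/32 / 7/96 = 3/7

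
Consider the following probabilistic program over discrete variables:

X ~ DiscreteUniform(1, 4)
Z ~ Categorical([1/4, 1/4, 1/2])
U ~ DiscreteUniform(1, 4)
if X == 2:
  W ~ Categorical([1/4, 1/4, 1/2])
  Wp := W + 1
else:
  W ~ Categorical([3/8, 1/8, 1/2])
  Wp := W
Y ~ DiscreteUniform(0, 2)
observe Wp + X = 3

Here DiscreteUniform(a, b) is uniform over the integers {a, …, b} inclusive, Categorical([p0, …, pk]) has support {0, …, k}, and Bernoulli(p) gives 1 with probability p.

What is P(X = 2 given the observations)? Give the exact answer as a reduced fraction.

P(X = 2 | obs) = 2/9

Enumerate traces; 108 have nonzero weight after conditioning:
  (X=1, Z=0, U=1, W=2, Y=0) weight 1/384
  (X=1, Z=0, U=1, W=2, Y=1) weight 1/384
  (X=1, Z=0, U=1, W=2, Y=2) weight 1/384
  (X=1, Z=0, U=2, W=2, Y=0) weight 1/384
  (X=1, Z=0, U=2, W=2, Y=1) weight 1/384
  (X=1, Z=0, U=2, W=2, Y=2) weight 1/384
  (X=1, Z=0, U=3, W=2, Y=0) weight 1/384
  (X=1, Z=0, U=3, W=2, Y=1) weight 1/384
  (X=2, Z=0, U=1, W=0, Y=0) weight 1/768
  (X=3, Z=0, U=1, W=0, Y=0) weight 1/512
  … 98 more
Group by X:
  weight(X=1) = 1/8
  weight(X=2) = 1/16
  weight(X=3) = 3/32
Total weight = 1/8 + 1/16 + 3/32 = 9/32
P(X=1 | obs) = 1/8 / 9/32 = 4/9
P(X=2 | obs) = 1/16 / 9/32 = 2/9
P(X=3 | obs) = 3/32 / 9/32 = 1/3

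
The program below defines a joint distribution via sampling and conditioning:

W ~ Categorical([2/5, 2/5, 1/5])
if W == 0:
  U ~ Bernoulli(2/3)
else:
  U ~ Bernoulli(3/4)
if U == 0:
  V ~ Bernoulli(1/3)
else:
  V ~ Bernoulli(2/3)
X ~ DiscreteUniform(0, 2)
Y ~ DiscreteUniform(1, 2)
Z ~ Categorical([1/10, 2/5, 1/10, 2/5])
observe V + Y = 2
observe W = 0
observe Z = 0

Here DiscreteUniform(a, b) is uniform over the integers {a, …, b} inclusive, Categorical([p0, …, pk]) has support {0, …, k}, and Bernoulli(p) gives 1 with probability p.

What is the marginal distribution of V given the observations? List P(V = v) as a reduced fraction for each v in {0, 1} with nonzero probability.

P(V=0) = 4/9, P(V=1) = 5/9

Enumerate traces; 12 have nonzero weight after conditioning:
  (W=0, U=0, V=0, X=0, Y=2, Z=0) weight 1/675
  (W=0, U=0, V=0, X=1, Y=2, Z=0) weight 1/675
  (W=0, U=0, V=0, X=2, Y=2, Z=0) weight 1/675
  (W=0, U=0, V=1, X=0, Y=1, Z=0) weight 1/1350
  (W=0, U=0, V=1, X=1, Y=1, Z=0) weight 1/1350
  (W=0, U=0, V=1, X=2, Y=1, Z=0) weight 1/1350
  (W=0, U=1, V=0, X=0, Y=2, Z=0) weight 1/675
  (W=0, U=1, V=0, X=1, Y=2, Z=0) weight 1/675
  … 4 more
Group by V:
  weight(V=0) = 2/225
  weight(V=1) = 1/90
Total weight = 2/225 + 1/90 = 1/50
P(V=0 | obs) = 2/225 / 1/50 = 4/9
P(V=1 | obs) = 1/90 / 1/50 = 5/9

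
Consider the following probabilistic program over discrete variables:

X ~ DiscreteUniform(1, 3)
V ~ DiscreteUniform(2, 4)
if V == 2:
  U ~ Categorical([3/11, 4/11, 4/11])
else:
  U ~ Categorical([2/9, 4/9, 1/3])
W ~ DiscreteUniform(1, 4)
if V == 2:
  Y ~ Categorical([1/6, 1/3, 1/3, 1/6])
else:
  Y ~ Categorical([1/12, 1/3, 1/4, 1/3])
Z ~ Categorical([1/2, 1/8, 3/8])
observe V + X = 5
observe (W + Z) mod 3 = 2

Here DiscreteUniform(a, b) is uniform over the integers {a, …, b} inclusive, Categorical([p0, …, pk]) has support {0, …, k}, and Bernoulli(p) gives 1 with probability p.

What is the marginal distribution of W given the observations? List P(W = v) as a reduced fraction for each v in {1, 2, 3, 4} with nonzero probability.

P(W=1) = 1/9, P(W=2) = 4/9, P(W=3) = 1/3, P(W=4) = 1/9

Enumerate traces; 144 have nonzero weight after conditioning:
  (X=1, V=4, U=0, W=1, Y=0, Z=1) weight 1/15552
  (X=1, V=4, U=0, W=1, Y=1, Z=1) weight 1/3888
  (X=1, V=4, U=0, W=1, Y=2, Z=1) weight 1/5184
  (X=1, V=4, U=0, W=1, Y=3, Z=1) weight 1/3888
  (X=1, V=4, U=0, W=2, Y=0, Z=0) weight 1/3888
  (X=1, V=4, U=0, W=2, Y=1, Z=0) weight 1/972
  (X=1, V=4, U=0, W=2, Y=2, Z=0) weight 1/1296
  (X=1, V=4, U=0, W=2, Y=3, Z=0) weight 1/972
  (X=1, V=4, U=0, W=3, Y=0, Z=2) weight 1/5184
  (X=1, V=4, U=0, W=4, Y=0, Z=1) weight 1/15552
  … 134 more
Group by W:
  weight(W=1) = 1/96
  weight(W=2) = 1/24
  weight(W=3) = 1/32
  weight(W=4) = 1/96
Total weight = 1/96 + 1/24 + 1/32 + 1/96 = 3/32
P(W=1 | obs) = 1/96 / 3/32 = 1/9
P(W=2 | obs) = 1/24 / 3/32 = 4/9
P(W=3 | obs) = 1/32 / 3/32 = 1/3
P(W=4 | obs) = 1/96 / 3/32 = 1/9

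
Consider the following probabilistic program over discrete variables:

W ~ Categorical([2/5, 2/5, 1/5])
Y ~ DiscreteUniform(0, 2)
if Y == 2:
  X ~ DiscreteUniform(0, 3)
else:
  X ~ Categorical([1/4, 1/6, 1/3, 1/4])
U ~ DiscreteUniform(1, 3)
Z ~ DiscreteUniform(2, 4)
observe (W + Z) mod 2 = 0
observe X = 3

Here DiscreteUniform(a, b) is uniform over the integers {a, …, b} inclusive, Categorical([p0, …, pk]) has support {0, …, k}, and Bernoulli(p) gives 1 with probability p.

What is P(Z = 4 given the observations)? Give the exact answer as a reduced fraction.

Enumerate traces; 45 have nonzero weight after conditioning:
  (W=0, Y=0, X=3, U=1, Z=2) weight 1/270
  (W=0, Y=0, X=3, U=1, Z=4) weight 1/270
  (W=0, Y=0, X=3, U=2, Z=2) weight 1/270
  (W=0, Y=0, X=3, U=2, Z=4) weight 1/270
  (W=0, Y=0, X=3, U=3, Z=2) weight 1/270
  (W=0, Y=0, X=3, U=3, Z=4) weight 1/270
  (W=0, Y=1, X=3, U=1, Z=2) weight 1/270
  (W=0, Y=1, X=3, U=1, Z=4) weight 1/270
  (W=1, Y=0, X=3, U=1, Z=3) weight 1/270
  … 36 more
Group by Z:
  weight(Z=2) = 1/20
  weight(Z=3) = 1/30
  weight(Z=4) = 1/20
Total weight = 1/20 + 1/30 + 1/20 = 2/15
P(Z=2 | obs) = 1/20 / 2/15 = 3/8
P(Z=3 | obs) = 1/30 / 2/15 = 1/4
P(Z=4 | obs) = 1/20 / 2/15 = 3/8

P(Z = 4 | obs) = 3/8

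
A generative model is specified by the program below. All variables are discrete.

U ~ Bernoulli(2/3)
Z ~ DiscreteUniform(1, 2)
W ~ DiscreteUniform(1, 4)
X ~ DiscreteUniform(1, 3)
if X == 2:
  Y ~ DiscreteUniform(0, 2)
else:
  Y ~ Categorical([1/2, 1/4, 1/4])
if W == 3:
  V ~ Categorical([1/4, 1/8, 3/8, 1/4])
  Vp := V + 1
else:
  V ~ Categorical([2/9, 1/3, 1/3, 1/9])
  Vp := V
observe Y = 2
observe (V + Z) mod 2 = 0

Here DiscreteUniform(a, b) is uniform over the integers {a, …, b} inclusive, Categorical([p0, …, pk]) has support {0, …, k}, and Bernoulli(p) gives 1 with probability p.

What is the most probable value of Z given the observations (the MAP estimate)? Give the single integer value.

Enumerate traces; 96 have nonzero weight after conditioning:
  (U=0, Z=1, W=1, X=1, Y=2, V=1) weight 1/864
  (U=0, Z=1, W=1, X=1, Y=2, V=3) weight 1/2592
  (U=0, Z=1, W=1, X=2, Y=2, V=1) weight 1/648
  (U=0, Z=1, W=1, X=2, Y=2, V=3) weight 1/1944
  (U=0, Z=1, W=1, X=3, Y=2, V=1) weight 1/864
  (U=0, Z=1, W=1, X=3, Y=2, V=3) weight 1/2592
  (U=0, Z=1, W=2, X=1, Y=2, V=1) weight 1/864
  (U=0, Z=1, W=2, X=1, Y=2, V=3) weight 1/2592
  (U=0, Z=2, W=1, X=1, Y=2, V=0) weight 1/1296
  … 87 more
Group by Z:
  weight(Z=1) = 205/3456
  weight(Z=2) = 275/3456
Total weight = 205/3456 + 275/3456 = 5/36
P(Z=1 | obs) = 205/3456 / 5/36 = 41/96
P(Z=2 | obs) = 275/3456 / 5/36 = 55/96
argmax = 2

argmax_v P(Z = v | obs) = 2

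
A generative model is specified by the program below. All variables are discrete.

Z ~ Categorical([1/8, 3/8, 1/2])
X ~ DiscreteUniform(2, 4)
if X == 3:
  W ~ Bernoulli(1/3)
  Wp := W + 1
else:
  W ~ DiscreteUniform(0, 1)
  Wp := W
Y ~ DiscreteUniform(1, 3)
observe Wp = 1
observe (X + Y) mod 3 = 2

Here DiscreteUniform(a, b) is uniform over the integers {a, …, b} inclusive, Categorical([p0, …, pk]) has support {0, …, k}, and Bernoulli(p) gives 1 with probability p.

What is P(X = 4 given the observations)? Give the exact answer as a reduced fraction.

P(X = 4 | obs) = 3/10

Enumerate traces; 9 have nonzero weight after conditioning:
  (Z=0, X=2, W=1, Y=3) weight 1/144
  (Z=0, X=3, W=0, Y=2) weight 1/108
  (Z=0, X=4, W=1, Y=1) weight 1/144
  (Z=1, X=2, W=1, Y=3) weight 1/48
  (Z=1, X=3, W=0, Y=2) weight 1/36
  (Z=1, X=4, W=1, Y=1) weight 1/48
  (Z=2, X=2, W=1, Y=3) weight 1/36
  (Z=2, X=3, W=0, Y=2) weight 1/27
  … 1 more
Group by X:
  weight(X=2) = 1/18
  weight(X=3) = 2/27
  weight(X=4) = 1/18
Total weight = 1/18 + 2/27 + 1/18 = 5/27
P(X=2 | obs) = 1/18 / 5/27 = 3/10
P(X=3 | obs) = 2/27 / 5/27 = 2/5
P(X=4 | obs) = 1/18 / 5/27 = 3/10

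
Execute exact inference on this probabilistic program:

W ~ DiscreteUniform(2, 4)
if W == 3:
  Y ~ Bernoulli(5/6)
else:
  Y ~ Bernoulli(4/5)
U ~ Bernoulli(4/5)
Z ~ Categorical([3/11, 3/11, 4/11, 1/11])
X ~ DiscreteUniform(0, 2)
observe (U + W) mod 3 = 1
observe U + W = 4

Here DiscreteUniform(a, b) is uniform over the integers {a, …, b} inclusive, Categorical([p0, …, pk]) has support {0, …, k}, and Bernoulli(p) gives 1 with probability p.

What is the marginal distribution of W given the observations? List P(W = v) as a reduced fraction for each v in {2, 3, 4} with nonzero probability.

P(W=3) = 4/5, P(W=4) = 1/5

Enumerate traces; 48 have nonzero weight after conditioning:
  (W=3, Y=0, U=1, Z=0, X=0) weight 2/495
  (W=3, Y=0, U=1, Z=0, X=1) weight 2/495
  (W=3, Y=0, U=1, Z=0, X=2) weight 2/495
  (W=3, Y=0, U=1, Z=1, X=0) weight 2/495
  (W=3, Y=0, U=1, Z=1, X=1) weight 2/495
  (W=3, Y=0, U=1, Z=1, X=2) weight 2/495
  (W=3, Y=0, U=1, Z=2, X=0) weight 8/1485
  (W=3, Y=0, U=1, Z=2, X=1) weight 8/1485
  (W=4, Y=0, U=0, Z=0, X=0) weight 1/825
  … 39 more
Group by W:
  weight(W=3) = 4/15
  weight(W=4) = 1/15
Total weight = 4/15 + 1/15 = 1/3
P(W=3 | obs) = 4/15 / 1/3 = 4/5
P(W=4 | obs) = 1/15 / 1/3 = 1/5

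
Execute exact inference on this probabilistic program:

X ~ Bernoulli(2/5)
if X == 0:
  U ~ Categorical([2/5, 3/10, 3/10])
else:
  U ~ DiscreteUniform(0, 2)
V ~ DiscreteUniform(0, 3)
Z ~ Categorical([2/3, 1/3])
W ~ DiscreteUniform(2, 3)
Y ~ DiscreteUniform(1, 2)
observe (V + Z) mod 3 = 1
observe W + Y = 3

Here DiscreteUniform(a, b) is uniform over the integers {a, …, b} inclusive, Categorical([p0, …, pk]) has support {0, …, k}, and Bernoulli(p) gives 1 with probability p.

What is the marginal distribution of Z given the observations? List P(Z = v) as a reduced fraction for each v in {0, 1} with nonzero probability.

Enumerate traces; 18 have nonzero weight after conditioning:
  (X=0, U=0, V=0, Z=1, W=2, Y=1) weight 1/200
  (X=0, U=0, V=1, Z=0, W=2, Y=1) weight 1/100
  (X=0, U=0, V=3, Z=1, W=2, Y=1) weight 1/200
  (X=0, U=1, V=0, Z=1, W=2, Y=1) weight 3/800
  (X=0, U=1, V=1, Z=0, W=2, Y=1) weight 3/400
  (X=0, U=1, V=3, Z=1, W=2, Y=1) weight 3/800
  (X=0, U=2, V=0, Z=1, W=2, Y=1) weight 3/800
  (X=0, U=2, V=1, Z=0, W=2, Y=1) weight 3/400
  … 10 more
Group by Z:
  weight(Z=0) = 1/24
  weight(Z=1) = 1/24
Total weight = 1/24 + 1/24 = 1/12
P(Z=0 | obs) = 1/24 / 1/12 = 1/2
P(Z=1 | obs) = 1/24 / 1/12 = 1/2

P(Z=0) = 1/2, P(Z=1) = 1/2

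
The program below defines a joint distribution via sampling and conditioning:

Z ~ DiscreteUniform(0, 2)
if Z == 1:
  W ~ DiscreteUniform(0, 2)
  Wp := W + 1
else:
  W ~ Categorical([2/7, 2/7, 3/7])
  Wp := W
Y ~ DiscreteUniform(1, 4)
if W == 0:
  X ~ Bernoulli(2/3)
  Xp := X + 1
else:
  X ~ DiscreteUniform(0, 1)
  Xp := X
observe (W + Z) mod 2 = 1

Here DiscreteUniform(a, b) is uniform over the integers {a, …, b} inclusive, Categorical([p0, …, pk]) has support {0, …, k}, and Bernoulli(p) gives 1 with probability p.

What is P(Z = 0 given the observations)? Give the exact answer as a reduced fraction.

Enumerate traces; 32 have nonzero weight after conditioning:
  (Z=0, W=1, Y=1, X=0) weight 1/84
  (Z=0, W=1, Y=1, X=1) weight 1/84
  (Z=0, W=1, Y=2, X=0) weight 1/84
  (Z=0, W=1, Y=2, X=1) weight 1/84
  (Z=0, W=1, Y=3, X=0) weight 1/84
  (Z=0, W=1, Y=3, X=1) weight 1/84
  (Z=0, W=1, Y=4, X=0) weight 1/84
  (Z=0, W=1, Y=4, X=1) weight 1/84
  (Z=1, W=0, Y=1, X=0) weight 1/108
  (Z=2, W=1, Y=1, X=0) weight 1/84
  … 22 more
Group by Z:
  weight(Z=0) = 2/21
  weight(Z=1) = 2/9
  weight(Z=2) = 2/21
Total weight = 2/21 + 2/9 + 2/21 = 26/63
P(Z=0 | obs) = 2/21 / 26/63 = 3/13
P(Z=1 | obs) = 2/9 / 26/63 = 7/13
P(Z=2 | obs) = 2/21 / 26/63 = 3/13

P(Z = 0 | obs) = 3/13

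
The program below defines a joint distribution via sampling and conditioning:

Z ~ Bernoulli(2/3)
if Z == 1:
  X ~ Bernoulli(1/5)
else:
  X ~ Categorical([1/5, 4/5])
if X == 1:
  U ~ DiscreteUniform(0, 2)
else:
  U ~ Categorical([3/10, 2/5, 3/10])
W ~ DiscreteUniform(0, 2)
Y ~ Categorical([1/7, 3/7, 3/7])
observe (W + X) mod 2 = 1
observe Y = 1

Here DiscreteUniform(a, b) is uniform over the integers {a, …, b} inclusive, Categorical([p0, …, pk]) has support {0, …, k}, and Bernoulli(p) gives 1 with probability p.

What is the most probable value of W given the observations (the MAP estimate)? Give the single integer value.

argmax_v P(W = v | obs) = 1

Enumerate traces; 18 have nonzero weight after conditioning:
  (Z=0, X=0, U=0, W=1, Y=1) weight 1/350
  (Z=0, X=0, U=1, W=1, Y=1) weight 2/525
  (Z=0, X=0, U=2, W=1, Y=1) weight 1/350
  (Z=0, X=1, U=0, W=0, Y=1) weight 4/315
  (Z=0, X=1, U=0, W=2, Y=1) weight 4/315
  (Z=0, X=1, U=1, W=0, Y=1) weight 4/315
  (Z=0, X=1, U=1, W=2, Y=1) weight 4/315
  (Z=0, X=1, U=2, W=0, Y=1) weight 4/315
  … 10 more
Group by W:
  weight(W=0) = 2/35
  weight(W=1) = 3/35
  weight(W=2) = 2/35
Total weight = 2/35 + 3/35 + 2/35 = 1/5
P(W=0 | obs) = 2/35 / 1/5 = 2/7
P(W=1 | obs) = 3/35 / 1/5 = 3/7
P(W=2 | obs) = 2/35 / 1/5 = 2/7
argmax = 1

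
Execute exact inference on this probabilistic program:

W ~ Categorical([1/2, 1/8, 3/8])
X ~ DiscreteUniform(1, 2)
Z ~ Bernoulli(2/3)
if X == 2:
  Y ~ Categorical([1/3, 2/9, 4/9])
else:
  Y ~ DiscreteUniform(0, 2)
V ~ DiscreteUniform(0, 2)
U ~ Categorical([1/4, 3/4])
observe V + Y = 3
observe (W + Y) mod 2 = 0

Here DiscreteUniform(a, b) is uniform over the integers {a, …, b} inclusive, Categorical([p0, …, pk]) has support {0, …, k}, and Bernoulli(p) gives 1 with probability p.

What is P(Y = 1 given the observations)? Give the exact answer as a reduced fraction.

P(Y = 1 | obs) = 5/54

Enumerate traces; 24 have nonzero weight after conditioning:
  (W=0, X=1, Z=0, Y=2, V=1, U=0) weight 1/432
  (W=0, X=1, Z=0, Y=2, V=1, U=1) weight 1/144
  (W=0, X=1, Z=1, Y=2, V=1, U=0) weight 1/216
  (W=0, X=1, Z=1, Y=2, V=1, U=1) weight 1/72
  (W=0, X=2, Z=0, Y=2, V=1, U=0) weight 1/324
  (W=0, X=2, Z=0, Y=2, V=1, U=1) weight 1/108
  (W=0, X=2, Z=1, Y=2, V=1, U=0) weight 1/162
  (W=0, X=2, Z=1, Y=2, V=1, U=1) weight 1/54
  (W=1, X=1, Z=0, Y=1, V=2, U=0) weight 1/1728
  … 15 more
Group by Y:
  weight(Y=1) = 5/432
  weight(Y=2) = 49/432
Total weight = 5/432 + 49/432 = 1/8
P(Y=1 | obs) = 5/432 / 1/8 = 5/54
P(Y=2 | obs) = 49/432 / 1/8 = 49/54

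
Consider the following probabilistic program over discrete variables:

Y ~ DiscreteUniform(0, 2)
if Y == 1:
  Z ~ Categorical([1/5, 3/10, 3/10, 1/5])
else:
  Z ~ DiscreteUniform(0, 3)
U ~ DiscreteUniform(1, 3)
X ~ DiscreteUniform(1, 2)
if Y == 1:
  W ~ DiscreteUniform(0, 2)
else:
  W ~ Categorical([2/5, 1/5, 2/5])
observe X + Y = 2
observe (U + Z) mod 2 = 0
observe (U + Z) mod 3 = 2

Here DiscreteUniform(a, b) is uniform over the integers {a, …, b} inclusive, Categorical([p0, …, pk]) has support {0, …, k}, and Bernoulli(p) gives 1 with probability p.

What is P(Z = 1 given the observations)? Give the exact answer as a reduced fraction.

P(Z = 1 | obs) = 11/20

Enumerate traces; 12 have nonzero weight after conditioning:
  (Y=0, Z=0, U=2, X=2, W=0) weight 1/180
  (Y=0, Z=0, U=2, X=2, W=1) weight 1/360
  (Y=0, Z=0, U=2, X=2, W=2) weight 1/180
  (Y=0, Z=1, U=1, X=2, W=0) weight 1/180
  (Y=0, Z=1, U=1, X=2, W=1) weight 1/360
  (Y=0, Z=1, U=1, X=2, W=2) weight 1/180
  (Y=1, Z=0, U=2, X=1, W=0) weight 1/270
  (Y=1, Z=0, U=2, X=1, W=1) weight 1/270
  … 4 more
Group by Z:
  weight(Z=0) = 1/40
  weight(Z=1) = 11/360
Total weight = 1/40 + 11/360 = 1/18
P(Z=0 | obs) = 1/40 / 1/18 = 9/20
P(Z=1 | obs) = 11/360 / 1/18 = 11/20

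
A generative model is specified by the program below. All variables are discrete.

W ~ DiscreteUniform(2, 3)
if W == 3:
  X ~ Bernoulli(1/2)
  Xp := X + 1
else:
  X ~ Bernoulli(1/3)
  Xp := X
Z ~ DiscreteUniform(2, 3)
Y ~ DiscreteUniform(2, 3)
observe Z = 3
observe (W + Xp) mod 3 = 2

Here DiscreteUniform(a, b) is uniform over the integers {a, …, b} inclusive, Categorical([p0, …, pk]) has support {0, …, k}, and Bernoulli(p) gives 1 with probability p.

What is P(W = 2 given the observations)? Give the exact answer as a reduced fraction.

P(W = 2 | obs) = 4/7

Enumerate traces; 4 have nonzero weight after conditioning:
  (W=2, X=0, Z=3, Y=2) weight 1/12
  (W=2, X=0, Z=3, Y=3) weight 1/12
  (W=3, X=1, Z=3, Y=2) weight 1/16
  (W=3, X=1, Z=3, Y=3) weight 1/16
Group by W:
  weight(W=2) = 1/6
  weight(W=3) = 1/8
Total weight = 1/6 + 1/8 = 7/24
P(W=2 | obs) = 1/6 / 7/24 = 4/7
P(W=3 | obs) = 1/8 / 7/24 = 3/7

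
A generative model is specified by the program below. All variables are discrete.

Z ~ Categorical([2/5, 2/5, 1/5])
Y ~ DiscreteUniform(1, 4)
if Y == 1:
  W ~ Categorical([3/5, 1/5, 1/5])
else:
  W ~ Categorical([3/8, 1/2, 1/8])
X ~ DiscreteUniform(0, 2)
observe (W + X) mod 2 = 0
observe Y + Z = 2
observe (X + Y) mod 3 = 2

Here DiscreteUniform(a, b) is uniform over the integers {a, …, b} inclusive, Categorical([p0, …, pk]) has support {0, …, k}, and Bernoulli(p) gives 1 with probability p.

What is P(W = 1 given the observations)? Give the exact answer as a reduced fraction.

P(W = 1 | obs) = 2/7

Enumerate traces; 3 have nonzero weight after conditioning:
  (Z=0, Y=2, W=0, X=0) weight 1/80
  (Z=0, Y=2, W=2, X=0) weight 1/240
  (Z=1, Y=1, W=1, X=1) weight 1/150
Group by W:
  weight(W=0) = 1/80
  weight(W=1) = 1/150
  weight(W=2) = 1/240
Total weight = 1/80 + 1/150 + 1/240 = 7/300
P(W=0 | obs) = 1/80 / 7/300 = 15/28
P(W=1 | obs) = 1/150 / 7/300 = 2/7
P(W=2 | obs) = 1/240 / 7/300 = 5/28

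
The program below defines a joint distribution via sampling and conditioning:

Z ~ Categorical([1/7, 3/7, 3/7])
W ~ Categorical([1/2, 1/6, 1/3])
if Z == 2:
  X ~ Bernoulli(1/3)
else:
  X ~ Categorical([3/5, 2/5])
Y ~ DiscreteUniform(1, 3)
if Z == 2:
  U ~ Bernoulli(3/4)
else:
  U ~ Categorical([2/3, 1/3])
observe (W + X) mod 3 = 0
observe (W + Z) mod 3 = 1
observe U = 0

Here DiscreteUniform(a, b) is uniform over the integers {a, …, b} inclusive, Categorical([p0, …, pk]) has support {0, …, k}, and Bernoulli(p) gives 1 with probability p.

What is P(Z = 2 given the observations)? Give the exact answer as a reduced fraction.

P(Z = 2 | obs) = 5/41

Enumerate traces; 6 have nonzero weight after conditioning:
  (Z=1, W=0, X=0, Y=1, U=0) weight 1/35
  (Z=1, W=0, X=0, Y=2, U=0) weight 1/35
  (Z=1, W=0, X=0, Y=3, U=0) weight 1/35
  (Z=2, W=2, X=1, Y=1, U=0) weight 1/252
  (Z=2, W=2, X=1, Y=2, U=0) weight 1/252
  (Z=2, W=2, X=1, Y=3, U=0) weight 1/252
Group by Z:
  weight(Z=1) = 3/35
  weight(Z=2) = 1/84
Total weight = 3/35 + 1/84 = 41/420
P(Z=1 | obs) = 3/35 / 41/420 = 36/41
P(Z=2 | obs) = 1/84 / 41/420 = 5/41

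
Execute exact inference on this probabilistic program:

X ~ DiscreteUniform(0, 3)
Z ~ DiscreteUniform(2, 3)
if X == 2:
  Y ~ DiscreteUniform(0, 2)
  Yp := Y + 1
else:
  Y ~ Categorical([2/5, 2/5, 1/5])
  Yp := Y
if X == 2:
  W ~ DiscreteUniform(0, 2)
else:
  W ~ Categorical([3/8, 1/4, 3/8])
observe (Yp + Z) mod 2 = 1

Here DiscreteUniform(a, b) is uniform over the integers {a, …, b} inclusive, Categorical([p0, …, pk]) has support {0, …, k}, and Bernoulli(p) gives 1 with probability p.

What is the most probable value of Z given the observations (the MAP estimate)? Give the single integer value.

Enumerate traces; 36 have nonzero weight after conditioning:
  (X=0, Z=2, Y=1, W=0) weight 3/160
  (X=0, Z=2, Y=1, W=1) weight 1/80
  (X=0, Z=2, Y=1, W=2) weight 3/160
  (X=0, Z=3, Y=0, W=0) weight 3/160
  (X=0, Z=3, Y=0, W=1) weight 1/80
  (X=0, Z=3, Y=0, W=2) weight 3/160
  (X=0, Z=3, Y=2, W=0) weight 3/320
  (X=0, Z=3, Y=2, W=1) weight 1/160
  … 28 more
Group by Z:
  weight(Z=2) = 7/30
  weight(Z=3) = 4/15
Total weight = 7/30 + 4/15 = 1/2
P(Z=2 | obs) = 7/30 / 1/2 = 7/15
P(Z=3 | obs) = 4/15 / 1/2 = 8/15
argmax = 3

argmax_v P(Z = v | obs) = 3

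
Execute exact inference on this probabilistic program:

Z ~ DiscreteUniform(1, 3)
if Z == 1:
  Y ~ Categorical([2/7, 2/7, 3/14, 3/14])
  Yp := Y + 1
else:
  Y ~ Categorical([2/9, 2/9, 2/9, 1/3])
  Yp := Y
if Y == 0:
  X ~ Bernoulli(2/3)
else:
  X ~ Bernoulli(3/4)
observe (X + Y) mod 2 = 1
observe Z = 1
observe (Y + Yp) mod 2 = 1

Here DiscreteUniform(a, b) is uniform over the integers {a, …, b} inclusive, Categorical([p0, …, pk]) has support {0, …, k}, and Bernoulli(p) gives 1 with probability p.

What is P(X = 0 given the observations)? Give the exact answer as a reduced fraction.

P(X = 0 | obs) = 21/80

Enumerate traces; 4 have nonzero weight after conditioning:
  (Z=1, Y=0, X=1) weight 4/63
  (Z=1, Y=1, X=0) weight 1/42
  (Z=1, Y=2, X=1) weight 3/56
  (Z=1, Y=3, X=0) weight 1/56
Group by X:
  weight(X=0) = 1/24
  weight(X=1) = 59/504
Total weight = 1/24 + 59/504 = 10/63
P(X=0 | obs) = 1/24 / 10/63 = 21/80
P(X=1 | obs) = 59/504 / 10/63 = 59/80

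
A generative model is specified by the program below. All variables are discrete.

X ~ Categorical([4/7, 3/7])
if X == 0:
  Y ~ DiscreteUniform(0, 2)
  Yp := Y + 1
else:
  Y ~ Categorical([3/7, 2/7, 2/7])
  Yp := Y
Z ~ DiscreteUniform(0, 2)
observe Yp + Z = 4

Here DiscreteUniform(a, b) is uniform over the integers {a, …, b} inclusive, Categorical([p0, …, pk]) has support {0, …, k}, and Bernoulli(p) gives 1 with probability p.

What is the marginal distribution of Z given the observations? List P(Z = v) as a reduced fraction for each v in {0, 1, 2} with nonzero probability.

Enumerate traces; 3 have nonzero weight after conditioning:
  (X=0, Y=1, Z=2) weight 4/63
  (X=0, Y=2, Z=1) weight 4/63
  (X=1, Y=2, Z=2) weight 2/49
Group by Z:
  weight(Z=1) = 4/63
  weight(Z=2) = 46/441
Total weight = 4/63 + 46/441 = 74/441
P(Z=1 | obs) = 4/63 / 74/441 = 14/37
P(Z=2 | obs) = 46/441 / 74/441 = 23/37

P(Z=1) = 14/37, P(Z=2) = 23/37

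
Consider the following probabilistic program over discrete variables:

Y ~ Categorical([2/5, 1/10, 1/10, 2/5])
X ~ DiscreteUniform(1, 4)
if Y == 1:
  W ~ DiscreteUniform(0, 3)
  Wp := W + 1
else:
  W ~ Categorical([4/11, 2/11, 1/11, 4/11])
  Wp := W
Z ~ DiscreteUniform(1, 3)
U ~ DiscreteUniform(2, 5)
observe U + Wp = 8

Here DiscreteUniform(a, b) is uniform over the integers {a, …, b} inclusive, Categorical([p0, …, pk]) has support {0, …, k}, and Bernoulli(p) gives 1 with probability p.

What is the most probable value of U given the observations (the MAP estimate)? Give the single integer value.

argmax_v P(U = v | obs) = 5

Enumerate traces; 60 have nonzero weight after conditioning:
  (Y=0, X=1, W=3, Z=1, U=5) weight 1/330
  (Y=0, X=1, W=3, Z=2, U=5) weight 1/330
  (Y=0, X=1, W=3, Z=3, U=5) weight 1/330
  (Y=0, X=2, W=3, Z=1, U=5) weight 1/330
  (Y=0, X=2, W=3, Z=2, U=5) weight 1/330
  (Y=0, X=2, W=3, Z=3, U=5) weight 1/330
  (Y=0, X=3, W=3, Z=1, U=5) weight 1/330
  (Y=0, X=3, W=3, Z=2, U=5) weight 1/330
  (Y=1, X=1, W=3, Z=1, U=4) weight 1/1920
  … 51 more
Group by U:
  weight(U=4) = 1/160
  weight(U=5) = 31/352
Total weight = 1/160 + 31/352 = 83/880
P(U=4 | obs) = 1/160 / 83/880 = 11/166
P(U=5 | obs) = 31/352 / 83/880 = 155/166
argmax = 5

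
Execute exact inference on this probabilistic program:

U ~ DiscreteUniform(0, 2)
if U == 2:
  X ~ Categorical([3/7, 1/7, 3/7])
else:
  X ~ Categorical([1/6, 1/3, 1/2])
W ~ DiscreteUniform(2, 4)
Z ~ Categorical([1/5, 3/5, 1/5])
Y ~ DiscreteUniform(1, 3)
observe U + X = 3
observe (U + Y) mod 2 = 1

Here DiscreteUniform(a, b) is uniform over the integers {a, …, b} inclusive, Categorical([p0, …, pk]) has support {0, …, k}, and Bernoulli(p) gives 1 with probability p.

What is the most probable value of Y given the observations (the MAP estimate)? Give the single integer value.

argmax_v P(Y = v | obs) = 2

Enumerate traces; 27 have nonzero weight after conditioning:
  (U=1, X=2, W=2, Z=0, Y=2) weight 1/270
  (U=1, X=2, W=2, Z=1, Y=2) weight 1/90
  (U=1, X=2, W=2, Z=2, Y=2) weight 1/270
  (U=1, X=2, W=3, Z=0, Y=2) weight 1/270
  (U=1, X=2, W=3, Z=1, Y=2) weight 1/90
  (U=1, X=2, W=3, Z=2, Y=2) weight 1/270
  (U=1, X=2, W=4, Z=0, Y=2) weight 1/270
  (U=1, X=2, W=4, Z=1, Y=2) weight 1/90
  (U=2, X=1, W=2, Z=0, Y=1) weight 1/945
  (U=2, X=1, W=2, Z=0, Y=3) weight 1/945
  … 17 more
Group by Y:
  weight(Y=1) = 1/63
  weight(Y=2) = 1/18
  weight(Y=3) = 1/63
Total weight = 1/63 + 1/18 + 1/63 = 11/126
P(Y=1 | obs) = 1/63 / 11/126 = 2/11
P(Y=2 | obs) = 1/18 / 11/126 = 7/11
P(Y=3 | obs) = 1/63 / 11/126 = 2/11
argmax = 2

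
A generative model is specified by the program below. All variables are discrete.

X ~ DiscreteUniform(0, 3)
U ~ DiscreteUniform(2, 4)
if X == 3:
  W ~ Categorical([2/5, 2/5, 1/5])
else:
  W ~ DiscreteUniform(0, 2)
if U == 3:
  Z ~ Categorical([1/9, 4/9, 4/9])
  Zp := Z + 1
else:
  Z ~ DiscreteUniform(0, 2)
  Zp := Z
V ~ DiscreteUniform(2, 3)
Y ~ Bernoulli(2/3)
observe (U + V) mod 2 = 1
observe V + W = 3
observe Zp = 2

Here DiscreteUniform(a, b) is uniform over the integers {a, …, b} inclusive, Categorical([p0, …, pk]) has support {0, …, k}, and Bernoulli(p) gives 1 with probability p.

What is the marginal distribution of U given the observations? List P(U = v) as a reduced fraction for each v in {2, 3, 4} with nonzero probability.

P(U=2) = 3/10, P(U=3) = 2/5, P(U=4) = 3/10

Enumerate traces; 24 have nonzero weight after conditioning:
  (X=0, U=2, W=0, Z=2, V=3, Y=0) weight 1/648
  (X=0, U=2, W=0, Z=2, V=3, Y=1) weight 1/324
  (X=0, U=3, W=1, Z=1, V=2, Y=0) weight 1/486
  (X=0, U=3, W=1, Z=1, V=2, Y=1) weight 1/243
  (X=0, U=4, W=0, Z=2, V=3, Y=0) weight 1/648
  (X=0, U=4, W=0, Z=2, V=3, Y=1) weight 1/324
  (X=1, U=2, W=0, Z=2, V=3, Y=0) weight 1/648
  (X=1, U=2, W=0, Z=2, V=3, Y=1) weight 1/324
  … 16 more
Group by U:
  weight(U=2) = 7/360
  weight(U=3) = 7/270
  weight(U=4) = 7/360
Total weight = 7/360 + 7/270 + 7/360 = 7/108
P(U=2 | obs) = 7/360 / 7/108 = 3/10
P(U=3 | obs) = 7/270 / 7/108 = 2/5
P(U=4 | obs) = 7/360 / 7/108 = 3/10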